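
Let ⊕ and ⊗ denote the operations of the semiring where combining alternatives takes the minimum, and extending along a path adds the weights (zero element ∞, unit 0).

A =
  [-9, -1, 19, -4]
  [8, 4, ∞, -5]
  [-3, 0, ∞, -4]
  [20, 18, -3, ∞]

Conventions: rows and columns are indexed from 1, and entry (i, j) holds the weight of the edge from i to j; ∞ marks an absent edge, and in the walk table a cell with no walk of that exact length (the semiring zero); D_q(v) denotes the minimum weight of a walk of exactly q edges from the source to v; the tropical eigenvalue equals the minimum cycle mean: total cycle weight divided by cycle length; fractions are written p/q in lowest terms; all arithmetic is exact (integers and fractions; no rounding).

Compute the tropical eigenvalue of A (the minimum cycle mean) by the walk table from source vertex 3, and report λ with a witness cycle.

q=0: [∞, ∞, 0, ∞]
q=1: [-3, 0, ∞, -4]
q=2: [-12, -4, -7, -7]
q=3: [-21, -13, -10, -16]
q=4: [-30, -22, -19, -25]
Optimal cycle mean attained by: cycle 1->1, total (-9), length 1.
Answer: λ = -9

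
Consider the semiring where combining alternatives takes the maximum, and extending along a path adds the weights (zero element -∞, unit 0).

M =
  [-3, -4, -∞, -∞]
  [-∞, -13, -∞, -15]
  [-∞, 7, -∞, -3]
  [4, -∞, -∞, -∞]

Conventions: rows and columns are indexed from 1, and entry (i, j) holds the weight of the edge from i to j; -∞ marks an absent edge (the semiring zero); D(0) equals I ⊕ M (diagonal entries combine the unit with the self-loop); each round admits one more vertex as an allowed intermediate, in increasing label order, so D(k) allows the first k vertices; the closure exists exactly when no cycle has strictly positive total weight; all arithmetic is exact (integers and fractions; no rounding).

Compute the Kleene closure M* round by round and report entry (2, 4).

D(0):
  [0, -4, -∞, -∞]
  [-∞, 0, -∞, -15]
  [-∞, 7, 0, -3]
  [4, -∞, -∞, 0]
D(1):
  [0, -4, -∞, -∞]
  [-∞, 0, -∞, -15]
  [-∞, 7, 0, -3]
  [4, 0, -∞, 0]
D(2):
  [0, -4, -∞, -19]
  [-∞, 0, -∞, -15]
  [-∞, 7, 0, -3]
  [4, 0, -∞, 0]
D(3):
  [0, -4, -∞, -19]
  [-∞, 0, -∞, -15]
  [-∞, 7, 0, -3]
  [4, 0, -∞, 0]
D(4):
  [0, -4, -∞, -19]
  [-11, 0, -∞, -15]
  [1, 7, 0, -3]
  [4, 0, -∞, 0]
Answer: M*[2][4] = -15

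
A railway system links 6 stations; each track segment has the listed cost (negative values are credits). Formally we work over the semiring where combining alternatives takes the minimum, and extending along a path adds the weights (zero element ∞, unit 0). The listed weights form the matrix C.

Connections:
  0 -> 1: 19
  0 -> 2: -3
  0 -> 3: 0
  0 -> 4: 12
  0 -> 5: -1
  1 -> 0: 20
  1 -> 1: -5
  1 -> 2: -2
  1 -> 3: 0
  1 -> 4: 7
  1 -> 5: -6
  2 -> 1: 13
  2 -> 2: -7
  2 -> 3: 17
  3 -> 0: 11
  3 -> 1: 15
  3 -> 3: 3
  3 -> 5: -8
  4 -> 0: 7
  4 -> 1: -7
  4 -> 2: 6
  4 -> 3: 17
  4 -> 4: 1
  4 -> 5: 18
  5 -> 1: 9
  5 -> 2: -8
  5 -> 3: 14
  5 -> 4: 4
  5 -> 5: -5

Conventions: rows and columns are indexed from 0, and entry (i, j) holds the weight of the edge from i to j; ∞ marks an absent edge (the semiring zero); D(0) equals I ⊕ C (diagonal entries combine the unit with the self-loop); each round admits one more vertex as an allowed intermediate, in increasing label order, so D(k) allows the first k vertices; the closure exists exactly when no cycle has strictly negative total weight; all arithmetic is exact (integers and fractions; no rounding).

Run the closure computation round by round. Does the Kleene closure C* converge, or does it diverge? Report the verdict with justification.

Detection: at round 0, diagonal entry (1, 1) turns strictly negative.
Key observation: the cycle 1->1 has total weight (-5), which is strictly negative.
Answer: DIVERGES — negative cycle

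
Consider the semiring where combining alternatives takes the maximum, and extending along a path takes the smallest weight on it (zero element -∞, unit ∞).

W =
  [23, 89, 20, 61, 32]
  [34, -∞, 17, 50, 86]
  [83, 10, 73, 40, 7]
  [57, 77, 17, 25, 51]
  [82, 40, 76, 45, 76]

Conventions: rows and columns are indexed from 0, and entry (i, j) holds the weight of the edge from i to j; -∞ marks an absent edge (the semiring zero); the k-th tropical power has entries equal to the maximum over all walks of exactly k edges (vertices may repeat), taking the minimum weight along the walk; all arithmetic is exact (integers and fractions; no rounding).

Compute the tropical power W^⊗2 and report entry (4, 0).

W^⊗2:
  [57, 61, 32, 50, 86]
  [82, 50, 76, 45, 76]
  [73, 83, 73, 61, 40]
  [51, 57, 51, 57, 77]
  [76, 82, 76, 61, 76]
Key observation: the optimum is the walk 4->2->0, with weight 76 min 83 = 76.
Optimal value attained by: walk 4->2->0.
Answer: (W^⊗2)[4][0] = 76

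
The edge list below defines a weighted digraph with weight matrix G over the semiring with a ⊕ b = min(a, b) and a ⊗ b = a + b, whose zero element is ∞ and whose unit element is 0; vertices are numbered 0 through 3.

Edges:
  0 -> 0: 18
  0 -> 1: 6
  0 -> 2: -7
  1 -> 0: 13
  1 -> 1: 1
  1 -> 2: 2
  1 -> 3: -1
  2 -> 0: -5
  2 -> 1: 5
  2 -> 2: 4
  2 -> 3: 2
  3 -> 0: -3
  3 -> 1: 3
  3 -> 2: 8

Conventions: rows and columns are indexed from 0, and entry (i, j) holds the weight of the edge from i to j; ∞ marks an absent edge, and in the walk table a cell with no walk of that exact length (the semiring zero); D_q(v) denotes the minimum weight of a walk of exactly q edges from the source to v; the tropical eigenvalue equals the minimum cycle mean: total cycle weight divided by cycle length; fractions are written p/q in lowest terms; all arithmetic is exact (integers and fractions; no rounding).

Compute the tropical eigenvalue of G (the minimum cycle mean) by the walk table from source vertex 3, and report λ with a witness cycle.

q=0: [∞, ∞, ∞, 0]
q=1: [-3, 3, 8, ∞]
q=2: [3, 3, -10, 2]
q=3: [-15, -5, -6, -8]
q=4: [-11, -9, -22, -6]
Optimal cycle mean attained by: cycle 0->2->0, total (-7) + (-5), length 2.
Answer: λ = -6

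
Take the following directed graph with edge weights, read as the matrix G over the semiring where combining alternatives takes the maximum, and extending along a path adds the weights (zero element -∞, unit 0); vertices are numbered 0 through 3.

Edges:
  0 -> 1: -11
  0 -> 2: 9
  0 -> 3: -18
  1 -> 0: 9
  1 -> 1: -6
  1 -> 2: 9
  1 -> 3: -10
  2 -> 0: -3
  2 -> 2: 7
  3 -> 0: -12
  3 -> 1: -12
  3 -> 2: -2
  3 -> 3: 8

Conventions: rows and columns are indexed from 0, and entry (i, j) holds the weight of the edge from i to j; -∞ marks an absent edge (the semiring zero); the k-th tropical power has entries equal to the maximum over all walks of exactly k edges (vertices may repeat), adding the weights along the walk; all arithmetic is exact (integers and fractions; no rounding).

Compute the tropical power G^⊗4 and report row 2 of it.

G^⊗2:
  [6, -17, 16, -10]
  [6, -2, 18, -2]
  [4, -14, 14, -21]
  [-3, -4, 6, 16]
G^⊗3:
  [13, -5, 23, -2]
  [15, -5, 25, 6]
  [11, -7, 21, -13]
  [5, 4, 14, 24]
G^⊗4:
  [20, 2, 30, 6]
  [22, 4, 32, 14]
  [18, 0, 28, -5]
  [13, 12, 22, 32]
Answer: row 2 of G^⊗4 = [18, 0, 28, -5]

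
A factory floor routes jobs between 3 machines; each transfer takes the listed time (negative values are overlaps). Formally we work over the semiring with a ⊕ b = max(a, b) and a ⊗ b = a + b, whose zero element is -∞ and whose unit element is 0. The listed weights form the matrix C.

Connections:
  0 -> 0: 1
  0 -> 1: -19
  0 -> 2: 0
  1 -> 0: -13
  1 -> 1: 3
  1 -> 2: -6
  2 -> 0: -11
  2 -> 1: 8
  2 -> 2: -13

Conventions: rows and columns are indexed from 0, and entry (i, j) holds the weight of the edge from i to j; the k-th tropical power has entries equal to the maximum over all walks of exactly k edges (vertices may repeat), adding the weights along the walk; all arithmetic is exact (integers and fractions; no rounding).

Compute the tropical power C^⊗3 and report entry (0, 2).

C^⊗2:
  [2, 8, 1]
  [-10, 6, -3]
  [-5, 11, 2]
C^⊗3:
  [3, 11, 2]
  [-7, 9, 0]
  [-2, 14, 5]
Key observation: the optimum is the walk 0->0->0->2, with weight 1 + 1 + 0 = 2.
Optimal value attained by: walk 0->0->0->2.
Answer: (C^⊗3)[0][2] = 2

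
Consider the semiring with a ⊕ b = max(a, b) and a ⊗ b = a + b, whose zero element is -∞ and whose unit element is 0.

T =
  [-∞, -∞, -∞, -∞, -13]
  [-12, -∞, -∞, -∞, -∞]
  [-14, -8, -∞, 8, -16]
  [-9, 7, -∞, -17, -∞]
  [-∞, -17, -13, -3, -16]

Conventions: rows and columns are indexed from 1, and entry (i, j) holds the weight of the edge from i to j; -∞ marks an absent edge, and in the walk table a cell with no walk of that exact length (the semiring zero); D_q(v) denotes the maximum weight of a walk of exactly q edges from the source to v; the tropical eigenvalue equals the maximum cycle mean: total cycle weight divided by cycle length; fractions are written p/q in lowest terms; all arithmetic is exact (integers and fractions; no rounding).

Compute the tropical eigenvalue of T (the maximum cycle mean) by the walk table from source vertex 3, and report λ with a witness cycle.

q=0: [-∞, -∞, 0, -∞, -∞]
q=1: [-14, -8, -∞, 8, -16]
q=2: [-1, 15, -29, -9, -27]
q=3: [3, -2, -40, -21, -14]
q=4: [-14, -14, -27, -17, -10]
q=5: [-26, -10, -23, -13, -26]
Optimal cycle mean attained by: cycle 1->5->3->4->2->1, total (-13) + (-13) + 8 + 7 + (-12), length 5.
Answer: λ = -23/5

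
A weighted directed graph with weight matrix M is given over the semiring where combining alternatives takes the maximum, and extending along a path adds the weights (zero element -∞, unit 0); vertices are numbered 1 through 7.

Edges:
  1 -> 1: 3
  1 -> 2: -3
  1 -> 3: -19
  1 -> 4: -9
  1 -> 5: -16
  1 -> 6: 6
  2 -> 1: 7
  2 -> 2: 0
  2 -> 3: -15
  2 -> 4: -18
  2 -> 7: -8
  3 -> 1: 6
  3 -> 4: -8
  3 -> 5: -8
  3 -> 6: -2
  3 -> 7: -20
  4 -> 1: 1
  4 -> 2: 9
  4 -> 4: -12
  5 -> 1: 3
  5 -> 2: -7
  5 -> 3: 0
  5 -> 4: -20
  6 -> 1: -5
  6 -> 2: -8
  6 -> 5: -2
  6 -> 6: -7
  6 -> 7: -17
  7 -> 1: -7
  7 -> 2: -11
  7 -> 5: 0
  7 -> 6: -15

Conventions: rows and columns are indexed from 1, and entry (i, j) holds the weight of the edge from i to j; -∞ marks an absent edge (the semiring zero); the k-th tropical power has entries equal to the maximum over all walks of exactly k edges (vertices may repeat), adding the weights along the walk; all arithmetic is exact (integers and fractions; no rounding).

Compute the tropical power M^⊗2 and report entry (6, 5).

M^⊗2:
  [6, 0, -16, -6, 4, 9, -11]
  [10, 4, -12, -2, -8, 13, -8]
  [9, 3, -8, -3, -4, 12, -19]
  [16, 9, -6, -8, -15, 7, 1]
  [6, 0, -16, -6, -8, 9, -15]
  [1, -8, -2, -14, -9, 1, -16]
  [3, -7, 0, -16, -17, -1, -19]
Key observation: the optimum is the walk 6->6->5, with weight (-7) + (-2) = -9.
Optimal value attained by: walk 6->6->5.
Answer: (M^⊗2)[6][5] = -9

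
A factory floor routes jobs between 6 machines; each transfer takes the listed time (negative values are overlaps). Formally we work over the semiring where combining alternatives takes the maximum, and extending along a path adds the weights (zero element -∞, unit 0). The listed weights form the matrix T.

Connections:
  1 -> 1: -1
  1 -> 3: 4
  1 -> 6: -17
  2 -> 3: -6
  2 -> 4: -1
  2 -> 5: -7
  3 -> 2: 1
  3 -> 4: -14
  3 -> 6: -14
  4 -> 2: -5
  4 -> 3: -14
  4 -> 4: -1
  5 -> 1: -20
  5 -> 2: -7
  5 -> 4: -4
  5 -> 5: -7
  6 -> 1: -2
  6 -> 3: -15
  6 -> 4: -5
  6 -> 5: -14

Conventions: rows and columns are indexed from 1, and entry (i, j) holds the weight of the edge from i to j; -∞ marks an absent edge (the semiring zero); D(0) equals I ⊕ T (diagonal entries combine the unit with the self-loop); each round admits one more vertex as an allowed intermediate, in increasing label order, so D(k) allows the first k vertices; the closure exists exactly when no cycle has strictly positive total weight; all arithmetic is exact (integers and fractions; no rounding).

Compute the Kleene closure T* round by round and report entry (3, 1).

D(0):
  [0, -∞, 4, -∞, -∞, -17]
  [-∞, 0, -6, -1, -7, -∞]
  [-∞, 1, 0, -14, -∞, -14]
  [-∞, -5, -14, 0, -∞, -∞]
  [-20, -7, -∞, -4, 0, -∞]
  [-2, -∞, -15, -5, -14, 0]
D(1):
  [0, -∞, 4, -∞, -∞, -17]
  [-∞, 0, -6, -1, -7, -∞]
  [-∞, 1, 0, -14, -∞, -14]
  [-∞, -5, -14, 0, -∞, -∞]
  [-20, -7, -16, -4, 0, -37]
  [-2, -∞, 2, -5, -14, 0]
D(2):
  [0, -∞, 4, -∞, -∞, -17]
  [-∞, 0, -6, -1, -7, -∞]
  [-∞, 1, 0, 0, -6, -14]
  [-∞, -5, -11, 0, -12, -∞]
  [-20, -7, -13, -4, 0, -37]
  [-2, -∞, 2, -5, -14, 0]
D(3):
  [0, 5, 4, 4, -2, -10]
  [-∞, 0, -6, -1, -7, -20]
  [-∞, 1, 0, 0, -6, -14]
  [-∞, -5, -11, 0, -12, -25]
  [-20, -7, -13, -4, 0, -27]
  [-2, 3, 2, 2, -4, 0]
D(4):
  [0, 5, 4, 4, -2, -10]
  [-∞, 0, -6, -1, -7, -20]
  [-∞, 1, 0, 0, -6, -14]
  [-∞, -5, -11, 0, -12, -25]
  [-20, -7, -13, -4, 0, -27]
  [-2, 3, 2, 2, -4, 0]
D(5):
  [0, 5, 4, 4, -2, -10]
  [-27, 0, -6, -1, -7, -20]
  [-26, 1, 0, 0, -6, -14]
  [-32, -5, -11, 0, -12, -25]
  [-20, -7, -13, -4, 0, -27]
  [-2, 3, 2, 2, -4, 0]
D(6):
  [0, 5, 4, 4, -2, -10]
  [-22, 0, -6, -1, -7, -20]
  [-16, 1, 0, 0, -6, -14]
  [-27, -5, -11, 0, -12, -25]
  [-20, -7, -13, -4, 0, -27]
  [-2, 3, 2, 2, -4, 0]
Answer: T*[3][1] = -16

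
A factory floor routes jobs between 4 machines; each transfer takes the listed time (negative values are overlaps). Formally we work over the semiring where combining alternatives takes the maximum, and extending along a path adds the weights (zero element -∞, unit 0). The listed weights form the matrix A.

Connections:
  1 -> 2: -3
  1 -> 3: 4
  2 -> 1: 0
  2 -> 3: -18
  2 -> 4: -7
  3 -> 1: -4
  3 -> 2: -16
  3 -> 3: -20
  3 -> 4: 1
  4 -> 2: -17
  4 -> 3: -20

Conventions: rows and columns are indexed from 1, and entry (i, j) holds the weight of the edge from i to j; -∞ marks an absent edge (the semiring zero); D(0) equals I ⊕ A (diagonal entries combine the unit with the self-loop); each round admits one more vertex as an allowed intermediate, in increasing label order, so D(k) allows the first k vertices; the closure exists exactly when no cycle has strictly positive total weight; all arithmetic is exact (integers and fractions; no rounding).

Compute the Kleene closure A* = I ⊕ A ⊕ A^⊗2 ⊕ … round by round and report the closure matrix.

D(0):
  [0, -3, 4, -∞]
  [0, 0, -18, -7]
  [-4, -16, 0, 1]
  [-∞, -17, -20, 0]
D(1):
  [0, -3, 4, -∞]
  [0, 0, 4, -7]
  [-4, -7, 0, 1]
  [-∞, -17, -20, 0]
D(2):
  [0, -3, 4, -10]
  [0, 0, 4, -7]
  [-4, -7, 0, 1]
  [-17, -17, -13, 0]
D(3):
  [0, -3, 4, 5]
  [0, 0, 4, 5]
  [-4, -7, 0, 1]
  [-17, -17, -13, 0]
D(4):
  [0, -3, 4, 5]
  [0, 0, 4, 5]
  [-4, -7, 0, 1]
  [-17, -17, -13, 0]
Answer: A* = [[0, -3, 4, 5], [0, 0, 4, 5], [-4, -7, 0, 1], [-17, -17, -13, 0]]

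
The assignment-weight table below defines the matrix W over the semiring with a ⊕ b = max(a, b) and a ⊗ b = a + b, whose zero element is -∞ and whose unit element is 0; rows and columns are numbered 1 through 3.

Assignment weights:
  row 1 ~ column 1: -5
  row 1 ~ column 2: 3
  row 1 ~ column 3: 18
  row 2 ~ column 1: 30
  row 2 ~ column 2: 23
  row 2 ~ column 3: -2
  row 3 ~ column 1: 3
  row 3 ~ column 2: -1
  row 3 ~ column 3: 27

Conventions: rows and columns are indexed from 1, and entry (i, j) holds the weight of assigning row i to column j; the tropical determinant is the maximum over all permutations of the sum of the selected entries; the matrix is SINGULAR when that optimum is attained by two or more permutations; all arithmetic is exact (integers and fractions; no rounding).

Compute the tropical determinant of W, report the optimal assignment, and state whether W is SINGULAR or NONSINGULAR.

σ = (1, 2, 3): (-5) + 23 + 27 = 45
σ = (1, 3, 2): (-5) + (-2) + (-1) = -8
σ = (2, 1, 3): 3 + 30 + 27 = 60
σ = (2, 3, 1): 3 + (-2) + 3 = 4
σ = (3, 1, 2): 18 + 30 + (-1) = 47
σ = (3, 2, 1): 18 + 23 + 3 = 44
Optimal value attained by: σ = (2, 1, 3).
Answer: det⊕(W) = 60; verdict: NONSINGULAR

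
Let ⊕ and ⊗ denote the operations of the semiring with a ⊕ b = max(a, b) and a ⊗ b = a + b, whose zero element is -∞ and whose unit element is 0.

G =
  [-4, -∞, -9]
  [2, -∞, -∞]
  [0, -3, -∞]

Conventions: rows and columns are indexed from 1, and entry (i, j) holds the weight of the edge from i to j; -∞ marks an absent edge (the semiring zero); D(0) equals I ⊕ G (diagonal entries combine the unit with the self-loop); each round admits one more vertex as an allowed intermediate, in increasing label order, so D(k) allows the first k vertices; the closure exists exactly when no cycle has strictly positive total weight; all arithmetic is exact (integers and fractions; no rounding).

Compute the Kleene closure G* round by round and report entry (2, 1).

D(0):
  [0, -∞, -9]
  [2, 0, -∞]
  [0, -3, 0]
D(1):
  [0, -∞, -9]
  [2, 0, -7]
  [0, -3, 0]
D(2):
  [0, -∞, -9]
  [2, 0, -7]
  [0, -3, 0]
D(3):
  [0, -12, -9]
  [2, 0, -7]
  [0, -3, 0]
Answer: G*[2][1] = 2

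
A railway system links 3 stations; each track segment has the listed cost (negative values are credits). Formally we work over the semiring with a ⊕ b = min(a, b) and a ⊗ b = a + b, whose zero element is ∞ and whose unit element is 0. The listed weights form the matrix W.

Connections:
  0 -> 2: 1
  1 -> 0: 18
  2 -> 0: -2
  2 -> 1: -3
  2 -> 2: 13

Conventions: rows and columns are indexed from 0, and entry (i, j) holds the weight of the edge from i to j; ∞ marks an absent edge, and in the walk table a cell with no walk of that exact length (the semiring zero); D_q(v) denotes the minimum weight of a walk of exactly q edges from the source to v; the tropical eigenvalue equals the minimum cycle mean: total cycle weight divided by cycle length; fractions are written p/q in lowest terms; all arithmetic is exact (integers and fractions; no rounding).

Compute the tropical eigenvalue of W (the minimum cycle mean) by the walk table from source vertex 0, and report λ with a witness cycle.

q=0: [0, ∞, ∞]
q=1: [∞, ∞, 1]
q=2: [-1, -2, 14]
q=3: [12, 11, 0]
Optimal cycle mean attained by: cycle 0->2->0, total 1 + (-2), length 2.
Answer: λ = -1/2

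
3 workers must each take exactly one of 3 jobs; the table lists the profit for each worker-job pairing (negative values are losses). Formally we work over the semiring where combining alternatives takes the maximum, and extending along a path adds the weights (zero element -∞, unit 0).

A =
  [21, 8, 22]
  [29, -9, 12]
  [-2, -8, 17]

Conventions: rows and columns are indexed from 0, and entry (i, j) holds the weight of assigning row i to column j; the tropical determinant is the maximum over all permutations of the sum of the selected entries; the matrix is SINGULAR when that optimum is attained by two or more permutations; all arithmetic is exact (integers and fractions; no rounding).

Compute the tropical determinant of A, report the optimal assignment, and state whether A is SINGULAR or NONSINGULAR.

σ = (0, 1, 2): 21 + (-9) + 17 = 29
σ = (0, 2, 1): 21 + 12 + (-8) = 25
σ = (1, 0, 2): 8 + 29 + 17 = 54
σ = (1, 2, 0): 8 + 12 + (-2) = 18
σ = (2, 0, 1): 22 + 29 + (-8) = 43
σ = (2, 1, 0): 22 + (-9) + (-2) = 11
Optimal value attained by: σ = (1, 0, 2).
Answer: det⊕(A) = 54; verdict: NONSINGULAR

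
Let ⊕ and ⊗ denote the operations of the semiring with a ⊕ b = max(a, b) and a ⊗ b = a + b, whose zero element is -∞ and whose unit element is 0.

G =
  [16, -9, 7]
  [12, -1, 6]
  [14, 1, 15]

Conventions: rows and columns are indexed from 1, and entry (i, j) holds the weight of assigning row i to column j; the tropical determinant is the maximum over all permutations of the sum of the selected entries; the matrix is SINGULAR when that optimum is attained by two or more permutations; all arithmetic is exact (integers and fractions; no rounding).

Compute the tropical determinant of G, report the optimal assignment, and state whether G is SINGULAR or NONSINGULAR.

σ = (1, 2, 3): 16 + (-1) + 15 = 30
σ = (1, 3, 2): 16 + 6 + 1 = 23
σ = (2, 1, 3): (-9) + 12 + 15 = 18
σ = (2, 3, 1): (-9) + 6 + 14 = 11
σ = (3, 1, 2): 7 + 12 + 1 = 20
σ = (3, 2, 1): 7 + (-1) + 14 = 20
Optimal value attained by: σ = (1, 2, 3).
Answer: det⊕(G) = 30; verdict: NONSINGULAR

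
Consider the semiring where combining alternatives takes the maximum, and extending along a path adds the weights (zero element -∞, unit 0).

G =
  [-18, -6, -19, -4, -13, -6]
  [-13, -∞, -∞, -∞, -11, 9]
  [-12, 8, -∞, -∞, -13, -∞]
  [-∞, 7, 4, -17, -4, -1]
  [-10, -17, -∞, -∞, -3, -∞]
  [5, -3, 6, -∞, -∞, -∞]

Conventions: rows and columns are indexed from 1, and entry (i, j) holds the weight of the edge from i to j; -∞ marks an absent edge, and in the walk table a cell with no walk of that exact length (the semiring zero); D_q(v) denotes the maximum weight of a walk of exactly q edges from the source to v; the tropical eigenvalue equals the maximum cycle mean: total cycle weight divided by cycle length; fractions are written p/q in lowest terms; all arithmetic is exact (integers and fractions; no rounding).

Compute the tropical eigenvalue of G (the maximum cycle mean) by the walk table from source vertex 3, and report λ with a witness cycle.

q=0: [-∞, -∞, 0, -∞, -∞, -∞]
q=1: [-12, 8, -∞, -∞, -13, -∞]
q=2: [-5, -18, -31, -16, -3, 17]
q=3: [22, 14, 23, -9, -6, -9]
q=4: [11, 31, 3, 18, 10, 23]
q=5: [28, 25, 29, 7, 20, 40]
q=6: [45, 37, 46, 24, 17, 34]
Optimal cycle mean attained by: cycle 2->6->3->2, total 9 + 6 + 8, length 3.
Answer: λ = 23/3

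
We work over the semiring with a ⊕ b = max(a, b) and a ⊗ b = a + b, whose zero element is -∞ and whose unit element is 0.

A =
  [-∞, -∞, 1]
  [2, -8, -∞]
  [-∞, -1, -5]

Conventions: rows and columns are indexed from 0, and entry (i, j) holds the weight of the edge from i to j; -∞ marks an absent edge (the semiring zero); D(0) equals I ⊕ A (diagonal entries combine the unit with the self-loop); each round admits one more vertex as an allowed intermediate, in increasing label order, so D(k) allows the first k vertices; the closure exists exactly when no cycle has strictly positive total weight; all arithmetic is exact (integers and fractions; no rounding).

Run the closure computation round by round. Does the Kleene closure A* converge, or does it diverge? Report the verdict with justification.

D(0):
  [0, -∞, 1]
  [2, 0, -∞]
  [-∞, -1, 0]
D(1):
  [0, -∞, 1]
  [2, 0, 3]
  [-∞, -1, 0]
Detection: at round 2, diagonal entry (2, 2) turns strictly positive.
Key observation: the cycle 2->1->0->2 has total weight (-1) + 2 + 1, which is strictly positive.
Answer: DIVERGES — positive cycle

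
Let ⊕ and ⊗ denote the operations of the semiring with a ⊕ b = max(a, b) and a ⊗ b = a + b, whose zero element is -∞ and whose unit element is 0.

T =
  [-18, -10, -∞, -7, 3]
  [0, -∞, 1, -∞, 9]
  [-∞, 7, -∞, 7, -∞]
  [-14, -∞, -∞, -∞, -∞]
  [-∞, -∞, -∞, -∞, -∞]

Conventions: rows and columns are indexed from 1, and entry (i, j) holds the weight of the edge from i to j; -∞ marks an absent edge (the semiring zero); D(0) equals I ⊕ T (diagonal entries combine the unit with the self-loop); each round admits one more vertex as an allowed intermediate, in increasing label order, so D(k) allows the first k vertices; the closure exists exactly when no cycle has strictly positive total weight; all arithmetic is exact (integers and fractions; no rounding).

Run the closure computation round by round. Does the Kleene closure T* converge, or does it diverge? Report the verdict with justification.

D(0):
  [0, -10, -∞, -7, 3]
  [0, 0, 1, -∞, 9]
  [-∞, 7, 0, 7, -∞]
  [-14, -∞, -∞, 0, -∞]
  [-∞, -∞, -∞, -∞, 0]
D(1):
  [0, -10, -∞, -7, 3]
  [0, 0, 1, -7, 9]
  [-∞, 7, 0, 7, -∞]
  [-14, -24, -∞, 0, -11]
  [-∞, -∞, -∞, -∞, 0]
Detection: at round 2, diagonal entry (3, 3) turns strictly positive.
Key observation: the cycle 3->2->3 has total weight 7 + 1, which is strictly positive.
Answer: DIVERGES — positive cycle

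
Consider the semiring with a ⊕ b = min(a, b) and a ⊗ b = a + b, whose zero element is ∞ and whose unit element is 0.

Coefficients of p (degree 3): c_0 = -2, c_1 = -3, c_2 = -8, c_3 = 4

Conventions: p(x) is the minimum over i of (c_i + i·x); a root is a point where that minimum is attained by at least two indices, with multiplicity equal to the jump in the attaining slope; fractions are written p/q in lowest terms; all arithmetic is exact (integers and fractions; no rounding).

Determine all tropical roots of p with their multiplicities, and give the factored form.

hull edge (i=0, c=-2) to (i=2, c=-8): slope -3, span 2
hull edge (i=2, c=-8) to (i=3, c=4): slope 12, span 1
Factored form: p(x) = 4 ⊗ (x ⊕ (-12)) ⊗ (x ⊕ 3) ⊗ (x ⊕ 3)
Answer: roots = -12 (mult 1), 3 (mult 2)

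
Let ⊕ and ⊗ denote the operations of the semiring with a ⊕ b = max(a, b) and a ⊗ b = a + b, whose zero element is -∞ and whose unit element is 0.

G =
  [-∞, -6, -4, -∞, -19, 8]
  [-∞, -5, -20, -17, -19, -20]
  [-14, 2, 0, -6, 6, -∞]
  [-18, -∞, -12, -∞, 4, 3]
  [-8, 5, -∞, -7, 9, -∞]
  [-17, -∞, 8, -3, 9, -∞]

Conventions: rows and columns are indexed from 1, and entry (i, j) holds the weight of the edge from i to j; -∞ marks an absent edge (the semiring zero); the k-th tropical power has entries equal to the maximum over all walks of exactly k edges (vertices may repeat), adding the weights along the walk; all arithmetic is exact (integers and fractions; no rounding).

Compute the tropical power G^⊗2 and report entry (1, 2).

G^⊗2:
  [-9, -2, 16, 5, 17, -26]
  [-27, -10, -12, -22, -10, -14]
  [-2, 11, 0, -1, 15, -3]
  [-4, 9, 11, 0, 13, -10]
  [1, 14, -12, 2, 18, 0]
  [1, 14, 8, 2, 18, 0]
Key observation: the optimum is the walk 1->3->2, with weight (-4) + 2 = -2.
Optimal value attained by: walk 1->3->2.
Answer: (G^⊗2)[1][2] = -2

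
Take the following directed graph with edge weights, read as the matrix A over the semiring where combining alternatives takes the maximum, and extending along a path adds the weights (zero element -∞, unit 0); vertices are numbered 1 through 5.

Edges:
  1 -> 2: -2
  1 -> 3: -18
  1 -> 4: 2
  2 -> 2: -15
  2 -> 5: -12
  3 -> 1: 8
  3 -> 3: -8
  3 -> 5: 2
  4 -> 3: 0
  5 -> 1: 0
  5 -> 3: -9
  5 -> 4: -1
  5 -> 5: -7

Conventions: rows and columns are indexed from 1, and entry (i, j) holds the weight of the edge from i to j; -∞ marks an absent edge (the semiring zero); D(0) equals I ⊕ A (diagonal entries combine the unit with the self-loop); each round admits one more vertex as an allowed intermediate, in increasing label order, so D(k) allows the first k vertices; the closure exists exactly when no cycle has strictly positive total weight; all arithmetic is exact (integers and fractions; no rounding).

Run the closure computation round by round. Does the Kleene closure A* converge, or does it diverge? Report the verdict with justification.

D(0):
  [0, -2, -18, 2, -∞]
  [-∞, 0, -∞, -∞, -12]
  [8, -∞, 0, -∞, 2]
  [-∞, -∞, 0, 0, -∞]
  [0, -∞, -9, -1, 0]
D(1):
  [0, -2, -18, 2, -∞]
  [-∞, 0, -∞, -∞, -12]
  [8, 6, 0, 10, 2]
  [-∞, -∞, 0, 0, -∞]
  [0, -2, -9, 2, 0]
D(2):
  [0, -2, -18, 2, -14]
  [-∞, 0, -∞, -∞, -12]
  [8, 6, 0, 10, 2]
  [-∞, -∞, 0, 0, -∞]
  [0, -2, -9, 2, 0]
Detection: at round 3, diagonal entry (4, 4) turns strictly positive.
Key observation: the cycle 4->3->1->4 has total weight 0 + 8 + 2, which is strictly positive.
Answer: DIVERGES — positive cycle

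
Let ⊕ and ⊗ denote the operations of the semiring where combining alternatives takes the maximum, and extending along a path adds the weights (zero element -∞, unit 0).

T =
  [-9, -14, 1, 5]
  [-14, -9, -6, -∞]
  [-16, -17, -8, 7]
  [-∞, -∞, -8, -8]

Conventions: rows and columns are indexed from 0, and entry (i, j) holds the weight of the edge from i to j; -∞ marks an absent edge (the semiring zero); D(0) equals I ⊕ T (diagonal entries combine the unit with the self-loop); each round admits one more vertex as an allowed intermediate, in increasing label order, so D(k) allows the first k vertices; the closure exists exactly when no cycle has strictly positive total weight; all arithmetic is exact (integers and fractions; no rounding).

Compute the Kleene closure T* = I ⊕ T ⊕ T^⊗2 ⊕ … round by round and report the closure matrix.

D(0):
  [0, -14, 1, 5]
  [-14, 0, -6, -∞]
  [-16, -17, 0, 7]
  [-∞, -∞, -8, 0]
D(1):
  [0, -14, 1, 5]
  [-14, 0, -6, -9]
  [-16, -17, 0, 7]
  [-∞, -∞, -8, 0]
D(2):
  [0, -14, 1, 5]
  [-14, 0, -6, -9]
  [-16, -17, 0, 7]
  [-∞, -∞, -8, 0]
D(3):
  [0, -14, 1, 8]
  [-14, 0, -6, 1]
  [-16, -17, 0, 7]
  [-24, -25, -8, 0]
D(4):
  [0, -14, 1, 8]
  [-14, 0, -6, 1]
  [-16, -17, 0, 7]
  [-24, -25, -8, 0]
Answer: T* = [[0, -14, 1, 8], [-14, 0, -6, 1], [-16, -17, 0, 7], [-24, -25, -8, 0]]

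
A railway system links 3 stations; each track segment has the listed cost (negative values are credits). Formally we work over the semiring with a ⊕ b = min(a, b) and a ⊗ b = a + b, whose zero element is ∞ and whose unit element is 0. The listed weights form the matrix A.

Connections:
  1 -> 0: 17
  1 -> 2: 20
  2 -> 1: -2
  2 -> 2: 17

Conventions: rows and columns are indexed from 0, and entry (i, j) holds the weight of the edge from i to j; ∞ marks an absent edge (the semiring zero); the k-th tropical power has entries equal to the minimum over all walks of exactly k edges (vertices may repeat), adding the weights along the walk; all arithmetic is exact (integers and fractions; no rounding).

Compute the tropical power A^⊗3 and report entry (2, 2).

A^⊗2:
  [∞, ∞, ∞]
  [∞, 18, 37]
  [15, 15, 18]
A^⊗3:
  [∞, ∞, ∞]
  [35, 35, 38]
  [32, 16, 35]
Key observation: the optimum is the walk 2->1->2->2, with weight (-2) + 20 + 17 = 35.
Optimal value attained by: walk 2->1->2->2.
Answer: (A^⊗3)[2][2] = 35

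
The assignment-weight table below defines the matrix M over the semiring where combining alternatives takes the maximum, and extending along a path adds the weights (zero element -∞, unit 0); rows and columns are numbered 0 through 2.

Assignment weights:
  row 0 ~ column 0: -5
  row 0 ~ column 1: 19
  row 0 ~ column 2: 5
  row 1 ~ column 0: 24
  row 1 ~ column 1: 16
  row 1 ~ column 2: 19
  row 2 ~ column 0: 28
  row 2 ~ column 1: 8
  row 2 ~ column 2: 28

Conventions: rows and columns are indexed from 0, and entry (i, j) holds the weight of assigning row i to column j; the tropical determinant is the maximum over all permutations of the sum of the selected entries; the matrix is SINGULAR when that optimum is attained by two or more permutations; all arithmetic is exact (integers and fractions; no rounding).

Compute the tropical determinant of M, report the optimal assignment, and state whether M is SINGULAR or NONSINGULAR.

σ = (0, 1, 2): (-5) + 16 + 28 = 39
σ = (0, 2, 1): (-5) + 19 + 8 = 22
σ = (1, 0, 2): 19 + 24 + 28 = 71
σ = (1, 2, 0): 19 + 19 + 28 = 66
σ = (2, 0, 1): 5 + 24 + 8 = 37
σ = (2, 1, 0): 5 + 16 + 28 = 49
Optimal value attained by: σ = (1, 0, 2).
Answer: det⊕(M) = 71; verdict: NONSINGULAR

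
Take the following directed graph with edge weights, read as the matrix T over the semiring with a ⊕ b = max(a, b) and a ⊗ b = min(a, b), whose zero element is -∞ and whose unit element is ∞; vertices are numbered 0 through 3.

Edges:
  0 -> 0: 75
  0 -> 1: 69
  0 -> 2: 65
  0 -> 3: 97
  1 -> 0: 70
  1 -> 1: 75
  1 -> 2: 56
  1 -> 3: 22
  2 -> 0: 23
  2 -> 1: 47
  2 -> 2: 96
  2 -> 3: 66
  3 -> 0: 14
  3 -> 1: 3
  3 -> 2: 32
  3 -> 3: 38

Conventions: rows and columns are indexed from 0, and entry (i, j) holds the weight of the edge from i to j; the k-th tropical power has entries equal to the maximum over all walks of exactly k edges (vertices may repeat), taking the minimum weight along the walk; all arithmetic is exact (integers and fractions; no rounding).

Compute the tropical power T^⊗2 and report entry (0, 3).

T^⊗2:
  [75, 69, 65, 75]
  [70, 75, 65, 70]
  [47, 47, 96, 66]
  [23, 32, 32, 38]
Key observation: the optimum is the walk 0->0->3, with weight 75 min 97 = 75.
Optimal value attained by: walk 0->0->3.
Answer: (T^⊗2)[0][3] = 75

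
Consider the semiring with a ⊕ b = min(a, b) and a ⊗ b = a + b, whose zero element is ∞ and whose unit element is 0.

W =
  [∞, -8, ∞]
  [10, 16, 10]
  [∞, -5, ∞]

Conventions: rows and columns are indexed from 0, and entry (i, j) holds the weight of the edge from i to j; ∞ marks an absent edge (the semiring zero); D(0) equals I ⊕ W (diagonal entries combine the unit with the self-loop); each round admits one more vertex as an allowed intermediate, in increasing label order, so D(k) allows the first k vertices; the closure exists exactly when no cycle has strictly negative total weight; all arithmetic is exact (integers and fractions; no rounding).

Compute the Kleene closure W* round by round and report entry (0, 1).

D(0):
  [0, -8, ∞]
  [10, 0, 10]
  [∞, -5, 0]
D(1):
  [0, -8, ∞]
  [10, 0, 10]
  [∞, -5, 0]
D(2):
  [0, -8, 2]
  [10, 0, 10]
  [5, -5, 0]
D(3):
  [0, -8, 2]
  [10, 0, 10]
  [5, -5, 0]
Answer: W*[0][1] = -8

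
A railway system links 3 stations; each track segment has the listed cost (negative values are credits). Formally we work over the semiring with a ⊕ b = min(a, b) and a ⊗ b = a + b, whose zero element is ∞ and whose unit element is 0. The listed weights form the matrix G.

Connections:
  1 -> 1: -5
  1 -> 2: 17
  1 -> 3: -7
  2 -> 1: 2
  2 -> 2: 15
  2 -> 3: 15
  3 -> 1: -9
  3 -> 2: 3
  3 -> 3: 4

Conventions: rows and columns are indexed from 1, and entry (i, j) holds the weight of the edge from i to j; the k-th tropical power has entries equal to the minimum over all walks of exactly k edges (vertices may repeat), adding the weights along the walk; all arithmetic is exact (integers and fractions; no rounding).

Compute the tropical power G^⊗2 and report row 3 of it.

G^⊗2:
  [-16, -4, -12]
  [-3, 18, -5]
  [-14, 7, -16]
Answer: row 3 of G^⊗2 = [-14, 7, -16]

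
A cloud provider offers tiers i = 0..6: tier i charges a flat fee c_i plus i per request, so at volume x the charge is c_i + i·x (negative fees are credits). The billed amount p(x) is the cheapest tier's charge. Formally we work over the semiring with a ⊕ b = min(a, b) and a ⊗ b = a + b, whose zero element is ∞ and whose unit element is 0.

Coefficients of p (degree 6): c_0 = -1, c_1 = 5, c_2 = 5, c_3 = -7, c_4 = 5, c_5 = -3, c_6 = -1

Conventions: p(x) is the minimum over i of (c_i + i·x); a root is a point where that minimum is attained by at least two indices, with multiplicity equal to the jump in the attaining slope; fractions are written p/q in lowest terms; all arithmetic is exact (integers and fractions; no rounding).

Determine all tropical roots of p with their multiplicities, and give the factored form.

hull edge (i=0, c=-1) to (i=3, c=-7): slope -2, span 3
hull edge (i=3, c=-7) to (i=6, c=-1): slope 2, span 3
Factored form: p(x) = -1 ⊗ (x ⊕ (-2)) ⊗ (x ⊕ (-2)) ⊗ (x ⊕ (-2)) ⊗ (x ⊕ 2) ⊗ (x ⊕ 2) ⊗ (x ⊕ 2)
Answer: roots = -2 (mult 3), 2 (mult 3)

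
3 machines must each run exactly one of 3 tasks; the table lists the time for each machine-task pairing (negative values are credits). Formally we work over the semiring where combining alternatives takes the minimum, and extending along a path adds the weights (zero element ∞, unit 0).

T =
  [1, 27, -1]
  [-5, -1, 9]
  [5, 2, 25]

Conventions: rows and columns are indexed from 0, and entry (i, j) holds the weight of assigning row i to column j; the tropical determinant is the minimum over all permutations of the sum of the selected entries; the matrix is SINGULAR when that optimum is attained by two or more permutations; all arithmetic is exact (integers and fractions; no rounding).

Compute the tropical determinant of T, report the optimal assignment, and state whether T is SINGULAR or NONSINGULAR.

σ = (0, 1, 2): 1 + (-1) + 25 = 25
σ = (0, 2, 1): 1 + 9 + 2 = 12
σ = (1, 0, 2): 27 + (-5) + 25 = 47
σ = (1, 2, 0): 27 + 9 + 5 = 41
σ = (2, 0, 1): (-1) + (-5) + 2 = -4
σ = (2, 1, 0): (-1) + (-1) + 5 = 3
Optimal value attained by: σ = (2, 0, 1).
Answer: det⊕(T) = -4; verdict: NONSINGULAR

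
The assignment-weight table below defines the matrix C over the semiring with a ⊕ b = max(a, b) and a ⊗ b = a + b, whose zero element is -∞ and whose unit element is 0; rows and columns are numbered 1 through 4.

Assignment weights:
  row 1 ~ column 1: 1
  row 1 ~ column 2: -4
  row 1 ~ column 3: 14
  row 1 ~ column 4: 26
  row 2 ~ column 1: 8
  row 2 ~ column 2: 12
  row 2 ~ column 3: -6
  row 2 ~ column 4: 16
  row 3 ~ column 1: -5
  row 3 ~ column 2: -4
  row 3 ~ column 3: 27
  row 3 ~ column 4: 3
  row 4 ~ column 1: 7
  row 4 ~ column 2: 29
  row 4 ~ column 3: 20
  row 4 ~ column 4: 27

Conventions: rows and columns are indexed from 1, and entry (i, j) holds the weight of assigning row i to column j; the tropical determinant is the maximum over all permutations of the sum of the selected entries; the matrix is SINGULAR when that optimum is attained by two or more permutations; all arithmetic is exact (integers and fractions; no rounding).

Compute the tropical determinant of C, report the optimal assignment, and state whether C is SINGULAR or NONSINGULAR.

σ = (1, 2, 3, 4): 1 + 12 + 27 + 27 = 67
σ = (1, 2, 4, 3): 1 + 12 + 3 + 20 = 36
σ = (1, 3, 2, 4): 1 + (-6) + (-4) + 27 = 18
σ = (1, 3, 4, 2): 1 + (-6) + 3 + 29 = 27
σ = (1, 4, 2, 3): 1 + 16 + (-4) + 20 = 33
σ = (1, 4, 3, 2): 1 + 16 + 27 + 29 = 73
σ = (2, 1, 3, 4): (-4) + 8 + 27 + 27 = 58
σ = (2, 1, 4, 3): (-4) + 8 + 3 + 20 = 27
σ = (2, 3, 1, 4): (-4) + (-6) + (-5) + 27 = 12
σ = (2, 3, 4, 1): (-4) + (-6) + 3 + 7 = 0
σ = (2, 4, 1, 3): (-4) + 16 + (-5) + 20 = 27
σ = (2, 4, 3, 1): (-4) + 16 + 27 + 7 = 46
σ = (3, 1, 2, 4): 14 + 8 + (-4) + 27 = 45
σ = (3, 1, 4, 2): 14 + 8 + 3 + 29 = 54
σ = (3, 2, 1, 4): 14 + 12 + (-5) + 27 = 48
σ = (3, 2, 4, 1): 14 + 12 + 3 + 7 = 36
σ = (3, 4, 1, 2): 14 + 16 + (-5) + 29 = 54
σ = (3, 4, 2, 1): 14 + 16 + (-4) + 7 = 33
σ = (4, 1, 2, 3): 26 + 8 + (-4) + 20 = 50
σ = (4, 1, 3, 2): 26 + 8 + 27 + 29 = 90
σ = (4, 2, 1, 3): 26 + 12 + (-5) + 20 = 53
σ = (4, 2, 3, 1): 26 + 12 + 27 + 7 = 72
σ = (4, 3, 1, 2): 26 + (-6) + (-5) + 29 = 44
σ = (4, 3, 2, 1): 26 + (-6) + (-4) + 7 = 23
Optimal value attained by: σ = (4, 1, 3, 2).
Answer: det⊕(C) = 90; verdict: NONSINGULAR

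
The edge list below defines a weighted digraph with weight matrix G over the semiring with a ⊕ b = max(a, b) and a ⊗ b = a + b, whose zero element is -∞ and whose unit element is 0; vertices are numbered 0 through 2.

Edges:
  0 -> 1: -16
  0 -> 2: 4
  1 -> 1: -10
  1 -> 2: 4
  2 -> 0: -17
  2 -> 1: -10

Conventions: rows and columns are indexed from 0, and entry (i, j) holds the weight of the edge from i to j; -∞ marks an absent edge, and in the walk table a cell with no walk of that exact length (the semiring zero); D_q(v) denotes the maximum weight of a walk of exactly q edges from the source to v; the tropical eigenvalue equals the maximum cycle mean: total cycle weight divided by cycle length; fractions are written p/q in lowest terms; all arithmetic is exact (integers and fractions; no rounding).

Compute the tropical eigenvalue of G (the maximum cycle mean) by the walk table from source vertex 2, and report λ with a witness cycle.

q=0: [-∞, -∞, 0]
q=1: [-17, -10, -∞]
q=2: [-∞, -20, -6]
q=3: [-23, -16, -16]
Optimal cycle mean attained by: cycle 1->2->1, total 4 + (-10), length 2.
Answer: λ = -3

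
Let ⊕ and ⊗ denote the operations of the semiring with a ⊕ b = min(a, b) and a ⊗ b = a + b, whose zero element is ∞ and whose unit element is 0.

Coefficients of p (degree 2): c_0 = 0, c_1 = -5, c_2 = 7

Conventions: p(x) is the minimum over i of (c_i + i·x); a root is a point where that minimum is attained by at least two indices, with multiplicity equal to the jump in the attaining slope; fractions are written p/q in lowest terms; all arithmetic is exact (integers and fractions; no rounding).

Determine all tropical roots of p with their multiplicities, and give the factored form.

hull edge (i=0, c=0) to (i=1, c=-5): slope -5, span 1
hull edge (i=1, c=-5) to (i=2, c=7): slope 12, span 1
Factored form: p(x) = 7 ⊗ (x ⊕ (-12)) ⊗ (x ⊕ 5)
Answer: roots = -12 (mult 1), 5 (mult 1)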